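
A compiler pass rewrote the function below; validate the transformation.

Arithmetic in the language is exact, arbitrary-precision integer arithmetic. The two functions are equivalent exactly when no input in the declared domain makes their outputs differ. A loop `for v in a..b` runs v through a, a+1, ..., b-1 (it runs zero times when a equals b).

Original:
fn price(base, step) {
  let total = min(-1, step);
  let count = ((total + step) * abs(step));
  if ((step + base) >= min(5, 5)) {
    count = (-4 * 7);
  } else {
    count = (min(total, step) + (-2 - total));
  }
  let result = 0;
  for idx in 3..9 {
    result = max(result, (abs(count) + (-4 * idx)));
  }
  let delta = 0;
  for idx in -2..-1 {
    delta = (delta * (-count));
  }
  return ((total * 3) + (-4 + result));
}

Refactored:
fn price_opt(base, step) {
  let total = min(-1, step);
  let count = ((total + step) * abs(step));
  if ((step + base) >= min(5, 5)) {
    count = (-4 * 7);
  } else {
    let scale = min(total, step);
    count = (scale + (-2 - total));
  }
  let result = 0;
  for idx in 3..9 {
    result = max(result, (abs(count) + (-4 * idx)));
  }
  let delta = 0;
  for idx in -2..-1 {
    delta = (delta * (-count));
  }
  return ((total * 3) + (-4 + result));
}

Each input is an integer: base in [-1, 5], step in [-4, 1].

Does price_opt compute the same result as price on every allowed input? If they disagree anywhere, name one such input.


Equivalent — the differences include statement counts differ, and local variable names differ, yet no declared input distinguishes the two.
As a probe, take base=2, step=-1: price runs total becomes -1; next count becomes -2; next ((step + base) >= min(5, 5)) evaluates to false; next count becomes -2; next result becomes 0; next at idx=3:; next result becomes 0; next at idx=4:; next result becomes 0; next at idx=5:; next result becomes 0; next at idx=6:; next result becomes 0; next at idx=7:; next result becomes 0; next at idx=8:; next result becomes 0; next delta becomes 0; next at idx=-2:; next delta becomes 0; next final value -7; price_opt runs total becomes -1; next count becomes -2; next ((step + base) >= min(5, 5)) evaluates to false; next scale becomes -1; next count becomes -2; next result becomes 0; next at idx=3:; next result becomes 0; next at idx=4:; next result becomes 0; next at idx=5:; next result becomes 0; next at idx=6:; next result becomes 0; next at idx=7:; next result becomes 0; next at idx=8:; next result becomes 0; next delta becomes 0; next at idx=-2:; next delta becomes 0; next final value -7; both end at -7.
An exhaustive pass over the 42 declared inputs shows identical outputs.
verdict: equivalent


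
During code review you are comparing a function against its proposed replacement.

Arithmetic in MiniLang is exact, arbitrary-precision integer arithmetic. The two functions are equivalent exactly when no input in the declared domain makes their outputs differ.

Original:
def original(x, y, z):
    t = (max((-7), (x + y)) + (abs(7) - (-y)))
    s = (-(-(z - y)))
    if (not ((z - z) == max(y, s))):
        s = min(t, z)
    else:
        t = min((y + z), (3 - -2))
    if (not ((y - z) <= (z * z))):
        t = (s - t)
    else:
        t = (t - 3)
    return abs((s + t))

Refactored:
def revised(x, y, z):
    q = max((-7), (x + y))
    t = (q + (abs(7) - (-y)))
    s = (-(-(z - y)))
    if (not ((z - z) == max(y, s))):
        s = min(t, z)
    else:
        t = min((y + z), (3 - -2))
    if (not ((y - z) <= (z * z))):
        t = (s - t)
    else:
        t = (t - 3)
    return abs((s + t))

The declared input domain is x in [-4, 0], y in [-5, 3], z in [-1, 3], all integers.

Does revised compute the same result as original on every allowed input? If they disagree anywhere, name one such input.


Side by side, the visible changes include: statement counts differ; also local variable names differ.
Spot check at x=-4, y=2, z=1 — original: t=7, then s=-1, then (not ((z - z) == max(y, s))) is true, then s=1, then (not ((y - z) <= (z * z))) is false, then t=4, then returns 5. revised: q=-2, then t=7, then s=-1, then (not ((z - z) == max(y, s))) is true, then s=1, then (not ((y - z) <= (z * z))) is false, then t=4, then returns 5. Both give 5.
Across all 225 domain points the two functions coincide.
verdict: equivalent


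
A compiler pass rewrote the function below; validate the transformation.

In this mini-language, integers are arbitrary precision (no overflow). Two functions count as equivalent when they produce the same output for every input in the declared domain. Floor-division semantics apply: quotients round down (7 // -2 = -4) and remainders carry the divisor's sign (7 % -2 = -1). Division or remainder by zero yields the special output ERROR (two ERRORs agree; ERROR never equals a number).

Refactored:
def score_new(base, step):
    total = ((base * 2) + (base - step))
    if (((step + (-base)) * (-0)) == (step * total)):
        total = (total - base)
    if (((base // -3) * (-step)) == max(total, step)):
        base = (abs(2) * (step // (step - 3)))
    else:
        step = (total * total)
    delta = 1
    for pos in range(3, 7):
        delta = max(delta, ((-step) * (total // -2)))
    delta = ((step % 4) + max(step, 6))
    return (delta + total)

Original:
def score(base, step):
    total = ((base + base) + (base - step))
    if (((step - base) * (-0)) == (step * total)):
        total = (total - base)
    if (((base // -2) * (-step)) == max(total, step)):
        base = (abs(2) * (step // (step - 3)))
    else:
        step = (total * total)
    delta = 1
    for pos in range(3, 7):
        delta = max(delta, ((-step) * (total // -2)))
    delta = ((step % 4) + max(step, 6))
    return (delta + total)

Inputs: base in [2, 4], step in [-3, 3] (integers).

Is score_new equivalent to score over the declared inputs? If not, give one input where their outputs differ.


Evaluate both at base=3, step=3.
score: total := 6 | (((step - base) * (-0)) == (step * total)): false | (((base // -2) * (-step)) == max(total, step)): true | divide-by-zero, output ERROR
score_new: total := 6 | (((step + (-base)) * (-0)) == (step * total)): false | (((base // -3) * (-step)) == max(total, step)): false | step := 36 | delta := 1 | iter pos=3: | delta := 108 | iter pos=4: | delta := 108 | iter pos=5: | delta := 108 | iter pos=6: | delta := 108 | delta := 36 | result 42
ERROR != 42, so the rewrite changes behavior.
verdict: not equivalent; witness: base=3, step=3


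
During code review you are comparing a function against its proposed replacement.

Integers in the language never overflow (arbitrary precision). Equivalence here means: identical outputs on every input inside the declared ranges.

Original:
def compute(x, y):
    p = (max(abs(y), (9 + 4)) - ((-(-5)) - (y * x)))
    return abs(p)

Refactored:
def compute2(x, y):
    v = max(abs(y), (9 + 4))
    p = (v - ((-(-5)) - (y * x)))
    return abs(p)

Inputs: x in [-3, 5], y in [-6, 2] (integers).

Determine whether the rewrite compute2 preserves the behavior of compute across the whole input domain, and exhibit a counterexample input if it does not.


Differences: local variable names differ, statement counts differ — yet all 81 inputs agree.
verdict: equivalent


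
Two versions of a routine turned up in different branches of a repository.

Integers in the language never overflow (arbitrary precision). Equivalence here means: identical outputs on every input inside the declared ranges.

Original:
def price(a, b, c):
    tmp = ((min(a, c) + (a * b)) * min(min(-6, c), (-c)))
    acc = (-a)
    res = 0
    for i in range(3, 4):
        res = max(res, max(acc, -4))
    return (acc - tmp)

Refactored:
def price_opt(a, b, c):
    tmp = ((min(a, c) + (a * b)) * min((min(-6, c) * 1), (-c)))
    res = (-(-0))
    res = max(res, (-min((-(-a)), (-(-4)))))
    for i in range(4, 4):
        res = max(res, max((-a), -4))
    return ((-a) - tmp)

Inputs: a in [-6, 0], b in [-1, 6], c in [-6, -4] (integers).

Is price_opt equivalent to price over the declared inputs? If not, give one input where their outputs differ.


Differences: loop structure differs, arithmetic usage differs, constant usage differs, local variable names differ, min/max/abs usage differs — yet all 168 inputs agree.
verdict: equivalent


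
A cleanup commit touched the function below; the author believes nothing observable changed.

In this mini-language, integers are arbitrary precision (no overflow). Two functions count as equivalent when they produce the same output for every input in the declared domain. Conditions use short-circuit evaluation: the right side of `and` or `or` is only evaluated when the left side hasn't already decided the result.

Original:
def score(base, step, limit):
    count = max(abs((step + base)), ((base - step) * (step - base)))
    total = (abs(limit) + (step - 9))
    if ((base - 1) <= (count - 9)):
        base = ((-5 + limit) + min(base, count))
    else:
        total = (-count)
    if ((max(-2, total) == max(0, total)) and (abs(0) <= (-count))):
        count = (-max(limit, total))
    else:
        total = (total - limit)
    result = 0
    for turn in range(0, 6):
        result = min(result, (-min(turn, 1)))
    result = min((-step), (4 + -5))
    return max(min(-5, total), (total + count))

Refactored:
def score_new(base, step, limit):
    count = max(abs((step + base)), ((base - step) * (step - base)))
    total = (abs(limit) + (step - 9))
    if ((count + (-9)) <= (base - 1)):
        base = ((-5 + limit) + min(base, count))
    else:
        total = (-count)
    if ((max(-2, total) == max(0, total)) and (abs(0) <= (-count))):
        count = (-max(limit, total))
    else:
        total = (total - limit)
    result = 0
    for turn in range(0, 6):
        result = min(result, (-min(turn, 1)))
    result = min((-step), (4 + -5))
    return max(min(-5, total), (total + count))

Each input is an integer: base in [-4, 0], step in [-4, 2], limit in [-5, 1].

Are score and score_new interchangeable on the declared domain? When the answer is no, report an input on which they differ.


Input base=-4, step=-4, limit=-4: 3 from score versus 4 from score_new.
verdict: not equivalent; witness: base=-4, step=-4, limit=-4


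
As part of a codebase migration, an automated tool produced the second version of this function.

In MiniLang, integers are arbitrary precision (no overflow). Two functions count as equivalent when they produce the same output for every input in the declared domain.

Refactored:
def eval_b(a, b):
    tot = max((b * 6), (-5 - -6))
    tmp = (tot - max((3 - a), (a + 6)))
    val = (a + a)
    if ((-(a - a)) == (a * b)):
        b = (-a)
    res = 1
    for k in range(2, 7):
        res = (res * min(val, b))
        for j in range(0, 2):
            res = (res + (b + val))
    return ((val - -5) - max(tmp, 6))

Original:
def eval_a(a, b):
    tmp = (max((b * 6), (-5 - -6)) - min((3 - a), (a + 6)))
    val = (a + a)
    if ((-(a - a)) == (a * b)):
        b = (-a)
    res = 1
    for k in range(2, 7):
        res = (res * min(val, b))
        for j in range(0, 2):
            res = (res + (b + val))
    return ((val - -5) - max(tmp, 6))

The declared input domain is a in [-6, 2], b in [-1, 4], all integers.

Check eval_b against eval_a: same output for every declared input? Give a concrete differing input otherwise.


The rewrite breaks on a=-6, b=2, where the results are -19 and -13.
eval_a: tmp=12, then val=-12, then ((-(a - a)) == (a * b)) is false, then res=1, then (k=2), then res=-12, then (j=0), then res=-22, then (j=1), then res=-32, then (k=3), then res=384, then (j=0), then res=374, then (j=1), then res=364, then (k=4), then res=-4368, then (j=0), then res=-4378, then (j=1), then res=-4388, then (k=5), then res=52656, then (j=0), then res=52646, then (j=1), then res=52636, then (k=6), then res=-631632, then (j=0), then res=-631642, then (j=1), then res=-631652, then returns -19
eval_b: tot=12, then tmp=3, then val=-12, then ((-(a - a)) == (a * b)) is false, then res=1, then (k=2), then res=-12, then (j=0), then res=-22, then (j=1), then res=-32, then (k=3), then res=384, then (j=0), then res=374, then (j=1), then res=364, then (k=4), then res=-4368, then (j=0), then res=-4378, then (j=1), then res=-4388, then (k=5), then res=52656, then (j=0), then res=52646, then (j=1), then res=52636, then (k=6), then res=-631632, then (j=0), then res=-631642, then (j=1), then res=-631652, then returns -13
verdict: not equivalent; witness: a=-6, b=2


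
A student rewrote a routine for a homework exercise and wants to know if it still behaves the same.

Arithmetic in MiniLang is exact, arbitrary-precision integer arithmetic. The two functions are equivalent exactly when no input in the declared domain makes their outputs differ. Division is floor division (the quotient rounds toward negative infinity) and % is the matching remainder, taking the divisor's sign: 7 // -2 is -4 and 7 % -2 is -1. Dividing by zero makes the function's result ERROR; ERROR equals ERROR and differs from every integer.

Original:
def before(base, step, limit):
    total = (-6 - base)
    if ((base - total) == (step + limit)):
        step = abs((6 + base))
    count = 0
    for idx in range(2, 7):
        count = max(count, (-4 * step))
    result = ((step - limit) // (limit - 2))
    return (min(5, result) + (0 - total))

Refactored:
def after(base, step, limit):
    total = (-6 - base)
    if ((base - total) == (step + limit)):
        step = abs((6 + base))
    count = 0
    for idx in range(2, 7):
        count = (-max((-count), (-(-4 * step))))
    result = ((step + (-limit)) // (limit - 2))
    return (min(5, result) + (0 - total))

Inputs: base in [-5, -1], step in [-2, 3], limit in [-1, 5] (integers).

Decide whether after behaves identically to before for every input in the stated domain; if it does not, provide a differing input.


There is a behavioral-looking edit here, yet the outcome never shifts on this domain.
One worked example (base=-4, step=-2, limit=4) — before: total becomes -2; next ((base - total) == (step + limit)) evaluates to false; next count becomes 0; next at idx=2:; next count becomes 8; next at idx=3:; next count becomes 8; next at idx=4:; next count becomes 8; next at idx=5:; next count becomes 8; next at idx=6:; next count becomes 8; next result becomes -3; next final value -1; after: total becomes -2; next ((base - total) == (step + limit)) evaluates to false; next count becomes 0; next at idx=2:; next count becomes 0; next at idx=3:; next count becomes 0; next at idx=4:; next count becomes 0; next at idx=5:; next count becomes 0; next at idx=6:; next count becomes 0; next result becomes -3; next final value -1; agreement on -1.
Every one of the 210 inputs gives matching results.
verdict: equivalent


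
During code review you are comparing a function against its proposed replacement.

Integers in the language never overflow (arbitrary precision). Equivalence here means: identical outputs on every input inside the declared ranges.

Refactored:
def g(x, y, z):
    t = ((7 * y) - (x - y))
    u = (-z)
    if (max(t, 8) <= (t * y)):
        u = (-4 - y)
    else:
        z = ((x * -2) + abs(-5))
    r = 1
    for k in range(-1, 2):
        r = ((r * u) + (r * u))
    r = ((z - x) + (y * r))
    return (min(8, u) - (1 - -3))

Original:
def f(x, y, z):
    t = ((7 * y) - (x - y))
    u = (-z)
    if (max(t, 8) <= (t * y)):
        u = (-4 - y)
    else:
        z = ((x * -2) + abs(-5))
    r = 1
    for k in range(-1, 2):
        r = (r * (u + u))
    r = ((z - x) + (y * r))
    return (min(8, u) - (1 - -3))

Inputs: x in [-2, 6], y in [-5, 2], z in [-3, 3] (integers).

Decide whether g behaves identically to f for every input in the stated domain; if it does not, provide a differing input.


The two are interchangeable: arithmetic usage differs, and every declared input agrees.
Tracing x=-1, y=0, z=-1: f: t = 1; u = 1; (max(t, 8) <= (t * y)) -> false; z = 7; r = 1; [k=-1]; r = 2; [k=0]; r = 4; [k=1]; r = 8; r = 8; return -3 | g: t = 1; u = 1; (max(t, 8) <= (t * y)) -> false; z = 7; r = 1; [k=-1]; r = 2; [k=0]; r = 4; [k=1]; r = 8; r = 8; return -3 — matching result -3.
Across all 504 domain points the two functions coincide.
verdict: equivalent


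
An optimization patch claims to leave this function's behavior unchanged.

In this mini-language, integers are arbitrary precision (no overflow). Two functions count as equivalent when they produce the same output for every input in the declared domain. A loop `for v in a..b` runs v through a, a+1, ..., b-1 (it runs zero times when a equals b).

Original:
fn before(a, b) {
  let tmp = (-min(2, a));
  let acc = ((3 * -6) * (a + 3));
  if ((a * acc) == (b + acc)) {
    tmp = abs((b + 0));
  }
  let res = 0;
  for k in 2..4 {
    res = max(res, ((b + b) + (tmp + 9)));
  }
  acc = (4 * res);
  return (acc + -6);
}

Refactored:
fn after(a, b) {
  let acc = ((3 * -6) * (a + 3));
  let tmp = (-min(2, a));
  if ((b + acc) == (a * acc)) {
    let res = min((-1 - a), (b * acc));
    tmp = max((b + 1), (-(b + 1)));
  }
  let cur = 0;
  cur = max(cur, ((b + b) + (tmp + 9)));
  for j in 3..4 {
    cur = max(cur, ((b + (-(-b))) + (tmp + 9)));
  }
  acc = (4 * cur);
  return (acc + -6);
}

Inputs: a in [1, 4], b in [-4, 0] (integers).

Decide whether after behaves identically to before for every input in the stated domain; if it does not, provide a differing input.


On input a=1, b=0, before returns 30 while after returns 34.
verdict: not equivalent; witness: a=1, b=0


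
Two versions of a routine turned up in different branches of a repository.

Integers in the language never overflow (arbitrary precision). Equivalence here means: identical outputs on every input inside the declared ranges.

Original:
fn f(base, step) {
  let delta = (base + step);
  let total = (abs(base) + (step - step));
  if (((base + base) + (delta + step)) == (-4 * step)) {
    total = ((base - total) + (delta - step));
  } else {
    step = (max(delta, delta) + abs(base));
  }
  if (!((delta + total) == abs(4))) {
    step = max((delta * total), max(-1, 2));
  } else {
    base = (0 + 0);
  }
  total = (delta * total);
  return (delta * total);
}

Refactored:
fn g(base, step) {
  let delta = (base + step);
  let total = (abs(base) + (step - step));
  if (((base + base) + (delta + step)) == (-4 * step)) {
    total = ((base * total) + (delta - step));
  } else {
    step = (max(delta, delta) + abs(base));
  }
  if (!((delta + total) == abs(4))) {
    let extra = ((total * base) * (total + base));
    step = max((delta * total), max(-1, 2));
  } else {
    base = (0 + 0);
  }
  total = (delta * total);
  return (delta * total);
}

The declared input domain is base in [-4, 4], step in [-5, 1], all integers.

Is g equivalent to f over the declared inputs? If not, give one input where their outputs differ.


The rewrite breaks on base=2, step=-1, where the results are 2 and 6.
f: delta = 1; total = 2; (((base + base) + (delta + step)) == (-4 * step)) -> true; total = 2; (!((delta + total) == abs(4))) -> true; step = 2; total = 2; return 2
g: delta = 1; total = 2; (((base + base) + (delta + step)) == (-4 * step)) -> true; total = 6; (!((delta + total) == abs(4))) -> true; extra = 96; step = 6; total = 6; return 6
verdict: not equivalent; witness: base=2, step=-1


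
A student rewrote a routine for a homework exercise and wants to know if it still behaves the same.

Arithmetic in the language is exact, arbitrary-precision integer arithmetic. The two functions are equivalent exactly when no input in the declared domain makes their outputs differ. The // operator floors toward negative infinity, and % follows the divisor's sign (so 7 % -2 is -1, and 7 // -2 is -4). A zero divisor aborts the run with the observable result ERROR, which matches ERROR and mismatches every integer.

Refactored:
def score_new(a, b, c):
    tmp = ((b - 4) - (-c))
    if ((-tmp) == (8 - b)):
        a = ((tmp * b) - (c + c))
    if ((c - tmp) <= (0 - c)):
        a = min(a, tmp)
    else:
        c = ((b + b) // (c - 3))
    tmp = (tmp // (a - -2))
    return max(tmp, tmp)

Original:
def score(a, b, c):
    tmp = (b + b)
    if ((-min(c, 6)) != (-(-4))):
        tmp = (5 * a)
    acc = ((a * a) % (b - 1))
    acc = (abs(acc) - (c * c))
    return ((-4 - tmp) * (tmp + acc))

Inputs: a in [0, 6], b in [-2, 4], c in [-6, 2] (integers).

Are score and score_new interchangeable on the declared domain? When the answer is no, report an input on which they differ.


Consider the input a=0, b=-2, c=-6.
score: tmp := -4 | ((-min(c, 6)) != (-(-4))): true | tmp := 0 | acc := 0 | acc := -36 | result 144
score_new: tmp := -12 | ((-tmp) == (8 - b)): false | ((c - tmp) <= (0 - c)): true | a := -12 | tmp := 1 | result 1
144 != 1, so the rewrite changes behavior.
verdict: not equivalent; witness: a=0, b=-2, c=-6


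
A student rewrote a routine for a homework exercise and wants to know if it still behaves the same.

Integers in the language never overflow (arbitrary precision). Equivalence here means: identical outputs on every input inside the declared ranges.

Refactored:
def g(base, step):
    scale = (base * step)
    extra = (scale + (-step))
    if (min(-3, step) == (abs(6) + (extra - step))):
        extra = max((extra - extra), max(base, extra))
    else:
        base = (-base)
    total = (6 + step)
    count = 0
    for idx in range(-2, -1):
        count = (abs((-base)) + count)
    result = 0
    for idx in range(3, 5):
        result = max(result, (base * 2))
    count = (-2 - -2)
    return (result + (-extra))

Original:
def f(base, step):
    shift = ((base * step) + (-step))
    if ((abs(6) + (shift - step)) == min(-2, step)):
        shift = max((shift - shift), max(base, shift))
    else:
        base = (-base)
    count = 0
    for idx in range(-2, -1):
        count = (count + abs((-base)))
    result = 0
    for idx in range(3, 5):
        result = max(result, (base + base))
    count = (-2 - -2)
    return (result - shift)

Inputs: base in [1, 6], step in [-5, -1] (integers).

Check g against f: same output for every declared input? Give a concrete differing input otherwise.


Run the pair on base=6, step=-2.
f: shift becomes -10; next ((abs(6) + (shift - step)) == min(-2, step)) evaluates to true; next shift becomes 6; next count becomes 0; next at idx=-2:; next count becomes 6; next result becomes 0; next at idx=3:; next result becomes 12; next at idx=4:; next result becomes 12; next count becomes 0; next final value 6
g: scale becomes -12; next extra becomes -10; next (min(-3, step) == (abs(6) + (extra - step))) evaluates to false; next base becomes -6; next total becomes 4; next count becomes 0; next at idx=-2:; next count becomes 6; next result becomes 0; next at idx=3:; next result becomes 0; next at idx=4:; next result becomes 0; next count becomes 0; next final value 10
6 vs 10 — the two versions disagree here.
verdict: not equivalent; witness: base=6, step=-2


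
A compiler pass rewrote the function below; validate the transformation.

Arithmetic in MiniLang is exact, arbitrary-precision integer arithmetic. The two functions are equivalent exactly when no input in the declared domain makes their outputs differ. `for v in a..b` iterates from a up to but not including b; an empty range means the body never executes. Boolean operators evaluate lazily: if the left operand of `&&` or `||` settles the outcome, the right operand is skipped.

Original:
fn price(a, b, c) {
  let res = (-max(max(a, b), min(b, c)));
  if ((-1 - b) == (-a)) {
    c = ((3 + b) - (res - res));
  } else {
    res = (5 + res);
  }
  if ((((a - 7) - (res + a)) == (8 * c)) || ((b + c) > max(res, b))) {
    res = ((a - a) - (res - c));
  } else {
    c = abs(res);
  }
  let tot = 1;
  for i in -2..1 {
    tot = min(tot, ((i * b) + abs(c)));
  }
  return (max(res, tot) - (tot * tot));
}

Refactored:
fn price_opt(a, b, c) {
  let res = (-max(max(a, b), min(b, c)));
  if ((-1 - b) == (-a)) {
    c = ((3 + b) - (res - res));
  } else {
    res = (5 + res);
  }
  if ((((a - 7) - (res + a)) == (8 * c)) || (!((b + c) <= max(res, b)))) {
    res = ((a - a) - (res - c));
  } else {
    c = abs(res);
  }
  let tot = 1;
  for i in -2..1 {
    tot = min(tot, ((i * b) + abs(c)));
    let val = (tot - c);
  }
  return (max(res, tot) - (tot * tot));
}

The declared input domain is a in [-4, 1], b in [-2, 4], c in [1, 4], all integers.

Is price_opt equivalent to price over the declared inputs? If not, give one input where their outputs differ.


Equivalent — the differences include statement counts differ; and boolean connective usage differs; and arithmetic usage differs; and comparison usage differs; and local variable names differ, yet no declared input distinguishes the two.
Spot check at a=1, b=0, c=4 — price: res becomes -1; next ((-1 - b) == (-a)) evaluates to true; next c becomes 3; next ((((a - 7) - (res + a)) == (8 * c)) || ((b + c) > max(res, b))) evaluates to true; next res becomes 4; next tot becomes 1; next at i=-2:; next tot becomes 1; next at i=-1:; next tot becomes 1; next at i=0:; next tot becomes 1; next final value 3. price_opt: res becomes -1; next ((-1 - b) == (-a)) evaluates to true; next c becomes 3; next ((((a - 7) - (res + a)) == (8 * c)) || (!((b + c) <= max(res, b)))) evaluates to true; next res becomes 4; next tot becomes 1; next at i=-2:; next tot becomes 1; next val becomes -2; next at i=-1:; next tot becomes 1; next val becomes -2; next at i=0:; next tot becomes 1; next val becomes -2; next final value 3. Both give 3.
Sweeping the whole domain (168 inputs) finds no disagreement.
verdict: equivalent


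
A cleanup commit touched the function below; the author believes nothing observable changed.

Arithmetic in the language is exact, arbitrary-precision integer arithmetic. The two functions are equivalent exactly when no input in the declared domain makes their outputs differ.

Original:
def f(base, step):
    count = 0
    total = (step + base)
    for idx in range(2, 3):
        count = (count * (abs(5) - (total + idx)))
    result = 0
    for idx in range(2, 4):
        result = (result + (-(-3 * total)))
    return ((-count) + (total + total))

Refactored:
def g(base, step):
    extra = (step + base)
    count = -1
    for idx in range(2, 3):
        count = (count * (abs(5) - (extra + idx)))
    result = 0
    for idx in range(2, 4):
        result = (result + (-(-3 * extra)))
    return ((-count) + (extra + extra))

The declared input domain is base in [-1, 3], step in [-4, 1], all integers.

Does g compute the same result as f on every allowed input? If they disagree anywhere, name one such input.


There is a counterexample at base=-1, step=-4: -10 on one side, -2 on the other.
f: count=0, then total=-5, then (idx=2), then count=0, then result=0, then (idx=2), then result=-15, then (idx=3), then result=-30, then returns -10
g: extra=-5, then count=-1, then (idx=2), then count=-8, then result=0, then (idx=2), then result=-15, then (idx=3), then result=-30, then returns -2
verdict: not equivalent; witness: base=-1, step=-4


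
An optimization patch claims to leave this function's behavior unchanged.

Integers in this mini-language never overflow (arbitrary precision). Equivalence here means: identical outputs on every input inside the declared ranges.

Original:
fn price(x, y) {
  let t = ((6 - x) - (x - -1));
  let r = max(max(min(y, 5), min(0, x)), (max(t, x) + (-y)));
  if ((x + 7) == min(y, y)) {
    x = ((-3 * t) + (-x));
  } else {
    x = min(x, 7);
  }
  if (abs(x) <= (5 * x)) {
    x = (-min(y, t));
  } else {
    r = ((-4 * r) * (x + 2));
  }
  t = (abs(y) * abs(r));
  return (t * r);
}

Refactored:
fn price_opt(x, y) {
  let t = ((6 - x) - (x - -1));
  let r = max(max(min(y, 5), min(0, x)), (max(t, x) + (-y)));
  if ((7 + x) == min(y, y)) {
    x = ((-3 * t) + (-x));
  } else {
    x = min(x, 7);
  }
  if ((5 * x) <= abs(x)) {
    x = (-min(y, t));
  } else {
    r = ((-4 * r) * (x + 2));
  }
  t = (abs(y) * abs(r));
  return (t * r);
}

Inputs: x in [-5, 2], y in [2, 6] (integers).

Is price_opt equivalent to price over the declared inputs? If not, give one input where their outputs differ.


These are not equivalent — on x=-5, y=2 the outputs split (7809152 vs 338).
price: t = 15; r = 13; ((x + 7) == min(y, y)) -> true; x = -40; (abs(x) <= (5 * x)) -> false; r = 1976; t = 3952; return 7809152
price_opt: t = 15; r = 13; ((7 + x) == min(y, y)) -> true; x = -40; ((5 * x) <= abs(x)) -> true; x = -2; t = 26; return 338
verdict: not equivalent; witness: x=-5, y=2


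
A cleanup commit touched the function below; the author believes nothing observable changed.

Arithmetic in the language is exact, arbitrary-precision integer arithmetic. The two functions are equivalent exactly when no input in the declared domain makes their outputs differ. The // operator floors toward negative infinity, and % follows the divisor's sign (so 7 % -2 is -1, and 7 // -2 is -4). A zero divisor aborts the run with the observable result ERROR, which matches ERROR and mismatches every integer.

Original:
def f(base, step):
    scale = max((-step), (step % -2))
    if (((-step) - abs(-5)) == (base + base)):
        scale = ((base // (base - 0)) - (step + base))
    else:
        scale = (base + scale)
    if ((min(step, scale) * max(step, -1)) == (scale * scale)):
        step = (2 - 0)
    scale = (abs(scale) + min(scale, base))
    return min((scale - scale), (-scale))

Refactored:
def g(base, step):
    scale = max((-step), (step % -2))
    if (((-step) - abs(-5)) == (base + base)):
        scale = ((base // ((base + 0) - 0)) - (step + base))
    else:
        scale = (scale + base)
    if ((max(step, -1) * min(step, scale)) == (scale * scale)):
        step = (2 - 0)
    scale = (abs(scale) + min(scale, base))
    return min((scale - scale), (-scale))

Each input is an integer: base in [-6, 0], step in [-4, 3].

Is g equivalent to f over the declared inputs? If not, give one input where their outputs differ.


Although constant usage differs; arithmetic usage differs, 56/56 inputs agree.
verdict: equivalent


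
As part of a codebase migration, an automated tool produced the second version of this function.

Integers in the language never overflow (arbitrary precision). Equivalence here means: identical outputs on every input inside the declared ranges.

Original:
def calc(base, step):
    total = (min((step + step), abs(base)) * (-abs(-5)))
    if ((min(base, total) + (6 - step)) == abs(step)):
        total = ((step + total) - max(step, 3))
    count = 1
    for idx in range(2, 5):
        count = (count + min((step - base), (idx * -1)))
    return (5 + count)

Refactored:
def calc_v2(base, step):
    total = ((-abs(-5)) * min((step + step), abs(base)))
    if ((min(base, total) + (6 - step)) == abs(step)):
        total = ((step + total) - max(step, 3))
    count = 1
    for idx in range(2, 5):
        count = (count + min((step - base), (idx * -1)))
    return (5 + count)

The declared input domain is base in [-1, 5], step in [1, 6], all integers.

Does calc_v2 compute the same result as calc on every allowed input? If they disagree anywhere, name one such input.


Changes here: same computation, different form; the full 42-point sweep finds no disagreement.
verdict: equivalent


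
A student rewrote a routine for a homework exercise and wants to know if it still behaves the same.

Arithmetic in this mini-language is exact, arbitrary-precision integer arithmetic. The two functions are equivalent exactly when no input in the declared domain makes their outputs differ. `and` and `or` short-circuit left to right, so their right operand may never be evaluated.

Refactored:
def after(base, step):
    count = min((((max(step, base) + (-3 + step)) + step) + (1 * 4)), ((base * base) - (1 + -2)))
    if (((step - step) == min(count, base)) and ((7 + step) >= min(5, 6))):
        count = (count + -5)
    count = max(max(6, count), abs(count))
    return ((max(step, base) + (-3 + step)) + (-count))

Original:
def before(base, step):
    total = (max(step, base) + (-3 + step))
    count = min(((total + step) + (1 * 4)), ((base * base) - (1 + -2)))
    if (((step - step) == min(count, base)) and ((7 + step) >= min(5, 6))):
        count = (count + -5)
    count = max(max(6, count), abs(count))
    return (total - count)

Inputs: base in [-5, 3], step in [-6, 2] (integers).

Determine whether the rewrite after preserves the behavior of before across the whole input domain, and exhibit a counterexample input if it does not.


Changes here: statement counts differ, and local variable names differ, and arithmetic usage differs, and min/max/abs usage differs, and constant usage differs; the full 81-point sweep finds no disagreement.
verdict: equivalent


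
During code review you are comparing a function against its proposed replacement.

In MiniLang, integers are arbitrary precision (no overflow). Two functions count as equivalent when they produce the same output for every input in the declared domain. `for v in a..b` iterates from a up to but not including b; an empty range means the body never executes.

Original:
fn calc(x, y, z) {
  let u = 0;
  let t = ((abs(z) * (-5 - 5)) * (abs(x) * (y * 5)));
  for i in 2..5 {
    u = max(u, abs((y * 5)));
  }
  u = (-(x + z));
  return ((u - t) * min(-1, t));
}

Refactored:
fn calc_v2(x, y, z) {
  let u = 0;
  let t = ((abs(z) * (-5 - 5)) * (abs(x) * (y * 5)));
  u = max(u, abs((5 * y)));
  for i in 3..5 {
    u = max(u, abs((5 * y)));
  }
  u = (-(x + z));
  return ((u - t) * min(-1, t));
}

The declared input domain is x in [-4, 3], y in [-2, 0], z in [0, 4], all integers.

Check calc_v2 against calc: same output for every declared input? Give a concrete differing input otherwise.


This is a faithful refactor — constant usage differs, arithmetic usage differs, min/max/abs usage differs, statement counts differ, loop structure differs, but the computed results match everywhere.
One worked example (x=0, y=-2, z=3) — calc: u becomes 0; next t becomes 0; next at i=2:; next u becomes 10; next at i=3:; next u becomes 10; next at i=4:; next u becomes 10; next u becomes -3; next final value 3; calc_v2: u becomes 0; next t becomes 0; next u becomes 10; next at i=3:; next u becomes 10; next at i=4:; next u becomes 10; next u becomes -3; next final value 3; agreement on 3.
Checked all 120 inputs in the declared domain: the outputs agree on every one.
verdict: equivalent


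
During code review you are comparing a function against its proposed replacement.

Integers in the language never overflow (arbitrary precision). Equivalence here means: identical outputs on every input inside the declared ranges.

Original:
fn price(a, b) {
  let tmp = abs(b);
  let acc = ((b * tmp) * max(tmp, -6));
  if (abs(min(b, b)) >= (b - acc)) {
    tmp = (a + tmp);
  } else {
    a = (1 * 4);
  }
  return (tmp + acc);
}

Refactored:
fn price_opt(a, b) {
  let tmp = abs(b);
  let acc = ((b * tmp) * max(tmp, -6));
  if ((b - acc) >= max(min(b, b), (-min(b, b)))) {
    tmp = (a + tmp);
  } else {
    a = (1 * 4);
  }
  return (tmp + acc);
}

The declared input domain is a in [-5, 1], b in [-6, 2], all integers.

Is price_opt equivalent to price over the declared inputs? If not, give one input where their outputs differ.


These are not equivalent — on a=-5, b=-6 the outputs split (-210 vs -215).
price: tmp := 6 | acc := -216 | (abs(min(b, b)) >= (b - acc)): false | a := 4 | result -210
price_opt: tmp := 6 | acc := -216 | ((b - acc) >= max(min(b, b), (-min(b, b)))): true | tmp := 1 | result -215
verdict: not equivalent; witness: a=-5, b=-6


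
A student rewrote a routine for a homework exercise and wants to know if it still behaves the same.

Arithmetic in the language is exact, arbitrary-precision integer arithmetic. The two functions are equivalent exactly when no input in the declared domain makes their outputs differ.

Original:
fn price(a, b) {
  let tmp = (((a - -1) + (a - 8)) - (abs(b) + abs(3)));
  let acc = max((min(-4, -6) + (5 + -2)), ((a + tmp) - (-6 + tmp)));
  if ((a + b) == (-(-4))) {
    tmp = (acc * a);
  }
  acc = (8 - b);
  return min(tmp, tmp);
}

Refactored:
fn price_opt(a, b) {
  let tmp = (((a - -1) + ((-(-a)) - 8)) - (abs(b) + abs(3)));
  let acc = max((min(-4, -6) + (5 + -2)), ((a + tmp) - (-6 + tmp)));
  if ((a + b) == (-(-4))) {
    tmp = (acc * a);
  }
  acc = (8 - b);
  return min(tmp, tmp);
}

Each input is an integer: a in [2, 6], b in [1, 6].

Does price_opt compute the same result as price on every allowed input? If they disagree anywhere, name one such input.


The two versions differ — the changes include same computation, different form.
Spot check at a=5, b=6 — price: tmp = -6; acc = 11; ((a + b) == (-(-4))) -> false; acc = 2; return -6. price_opt: tmp = -6; acc = 11; ((a + b) == (-(-4))) -> false; acc = 2; return -6. Both give -6.
Sweeping the whole domain (30 inputs) finds no disagreement.
verdict: equivalent


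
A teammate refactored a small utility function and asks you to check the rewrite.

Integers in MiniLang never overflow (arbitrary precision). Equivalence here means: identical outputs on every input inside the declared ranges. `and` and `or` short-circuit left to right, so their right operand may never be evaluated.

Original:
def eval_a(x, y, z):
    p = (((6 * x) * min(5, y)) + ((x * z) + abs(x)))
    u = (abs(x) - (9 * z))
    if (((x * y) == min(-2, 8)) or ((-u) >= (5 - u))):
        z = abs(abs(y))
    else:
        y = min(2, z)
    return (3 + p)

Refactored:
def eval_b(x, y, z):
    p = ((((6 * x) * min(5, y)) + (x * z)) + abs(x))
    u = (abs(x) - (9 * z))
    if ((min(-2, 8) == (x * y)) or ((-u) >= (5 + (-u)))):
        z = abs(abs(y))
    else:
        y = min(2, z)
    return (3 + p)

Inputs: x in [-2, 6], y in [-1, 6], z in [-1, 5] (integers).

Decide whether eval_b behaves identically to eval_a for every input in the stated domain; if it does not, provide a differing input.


Although arithmetic usage differs, 504/504 inputs agree.
verdict: equivalent


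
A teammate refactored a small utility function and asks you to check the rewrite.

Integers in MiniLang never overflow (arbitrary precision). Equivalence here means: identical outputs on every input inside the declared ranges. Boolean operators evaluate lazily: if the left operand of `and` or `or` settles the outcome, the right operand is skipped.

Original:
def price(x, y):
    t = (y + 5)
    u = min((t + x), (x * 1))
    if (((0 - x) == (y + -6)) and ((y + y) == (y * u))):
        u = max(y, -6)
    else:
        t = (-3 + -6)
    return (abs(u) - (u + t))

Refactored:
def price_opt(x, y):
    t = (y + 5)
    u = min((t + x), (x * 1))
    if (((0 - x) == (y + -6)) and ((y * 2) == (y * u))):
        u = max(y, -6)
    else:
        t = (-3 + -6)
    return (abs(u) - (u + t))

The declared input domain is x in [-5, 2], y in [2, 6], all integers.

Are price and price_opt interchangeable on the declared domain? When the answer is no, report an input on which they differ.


Changes here: arithmetic usage differs; and constant usage differs; the full 40-point sweep finds no disagreement.
verdict: equivalent


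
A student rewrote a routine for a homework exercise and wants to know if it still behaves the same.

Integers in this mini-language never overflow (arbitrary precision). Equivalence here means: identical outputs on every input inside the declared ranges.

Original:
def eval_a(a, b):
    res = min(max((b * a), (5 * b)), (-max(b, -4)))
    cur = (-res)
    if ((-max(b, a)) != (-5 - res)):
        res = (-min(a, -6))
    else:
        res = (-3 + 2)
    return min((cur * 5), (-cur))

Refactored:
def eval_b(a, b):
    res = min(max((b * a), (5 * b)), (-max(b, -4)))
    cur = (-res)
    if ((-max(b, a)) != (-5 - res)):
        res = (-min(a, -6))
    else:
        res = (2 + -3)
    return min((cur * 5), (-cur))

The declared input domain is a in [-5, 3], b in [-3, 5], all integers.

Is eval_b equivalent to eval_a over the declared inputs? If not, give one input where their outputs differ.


The two are interchangeable: same computation, different form, and every declared input agrees.
Tracing a=-2, b=-2: eval_a: res becomes 2; next cur becomes -2; next ((-max(b, a)) != (-5 - res)) evaluates to true; next res becomes 6; next final value -10 | eval_b: res becomes 2; next cur becomes -2; next ((-max(b, a)) != (-5 - res)) evaluates to true; next res becomes 6; next final value -10 — matching result -10.
Every one of the 81 inputs gives matching results.
verdict: equivalent
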